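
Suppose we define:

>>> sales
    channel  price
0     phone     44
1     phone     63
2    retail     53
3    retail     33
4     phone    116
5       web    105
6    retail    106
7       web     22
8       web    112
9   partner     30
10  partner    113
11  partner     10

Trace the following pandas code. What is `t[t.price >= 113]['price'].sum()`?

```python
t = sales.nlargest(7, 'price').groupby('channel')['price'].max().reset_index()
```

take 7 rows with largest price:
    channel  price
4     phone    116
10  partner    113
8       web    112
6    retail    106
5       web    105
1     phone     63
2    retail     53
group by channel, max of price:
channel
partner    113
phone      116
retail     106
web        112
Name: price, dtype: int64
reset_index():
   channel  price
0  partner    113
1    phone    116
2   retail    106
3      web    112
filter rows where price >= 113:
   channel  price
0  partner    113
1    phone    116
Reading off the sum of column 'price', we get 229.

229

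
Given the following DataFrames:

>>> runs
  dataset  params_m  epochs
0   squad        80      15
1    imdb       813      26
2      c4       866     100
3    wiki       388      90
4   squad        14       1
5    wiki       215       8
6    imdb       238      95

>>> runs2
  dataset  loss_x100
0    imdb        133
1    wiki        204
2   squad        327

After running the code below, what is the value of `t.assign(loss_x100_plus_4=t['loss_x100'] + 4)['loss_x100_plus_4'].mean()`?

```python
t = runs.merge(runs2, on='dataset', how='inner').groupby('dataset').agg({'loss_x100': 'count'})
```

6.0

merge on 'dataset' (how='inner') → 6 rows:
  dataset  params_m  epochs  loss_x100
0   squad        80      15        327
1    imdb       813      26        133
2    wiki       388      90        204
3   squad        14       1        327
4    wiki       215       8        204
5    imdb       238      95        133
group by dataset, count of loss_x100:
         loss_x100
dataset           
imdb             2
squad            2
wiki             2
add column loss_x100_plus_4 = t['loss_x100'] + 4:
         loss_x100  loss_x100_plus_4
dataset                             
imdb             2                 6
squad            2                 6
wiki             2                 6
So mean() = 6.0.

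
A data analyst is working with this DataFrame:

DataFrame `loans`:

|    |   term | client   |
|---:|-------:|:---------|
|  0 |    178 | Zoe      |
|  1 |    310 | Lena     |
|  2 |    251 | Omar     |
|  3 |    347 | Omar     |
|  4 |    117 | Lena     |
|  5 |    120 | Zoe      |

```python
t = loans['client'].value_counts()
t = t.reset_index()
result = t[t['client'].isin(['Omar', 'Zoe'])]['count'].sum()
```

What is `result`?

4

value_counts of client:
client
Zoe     2
Lena    2
Omar    2
Name: count, dtype: int64
reset_index():
  client  count
0    Zoe      2
1   Lena      2
2   Omar      2
filter rows where client in ['Omar', 'Zoe']:
  client  count
0    Zoe      2
2   Omar      2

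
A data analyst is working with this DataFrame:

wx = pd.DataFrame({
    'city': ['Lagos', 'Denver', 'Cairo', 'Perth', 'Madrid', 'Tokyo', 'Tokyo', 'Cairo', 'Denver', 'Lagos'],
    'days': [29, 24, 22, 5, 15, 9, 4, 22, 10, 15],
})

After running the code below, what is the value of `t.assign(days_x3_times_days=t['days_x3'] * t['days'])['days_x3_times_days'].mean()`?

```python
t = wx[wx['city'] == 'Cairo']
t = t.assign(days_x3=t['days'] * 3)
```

1452.0

filter rows where city == 'Cairo':
    city  days
2  Cairo    22
7  Cairo    22
add column days_x3 = t['days'] * 3:
    city  days  days_x3
2  Cairo    22       66
7  Cairo    22       66
add column days_x3_times_days = t['days_x3'] * t['days']:
    city  days  days_x3  days_x3_times_days
2  Cairo    22       66                1452
7  Cairo    22       66                1452
So mean() = 1452.0.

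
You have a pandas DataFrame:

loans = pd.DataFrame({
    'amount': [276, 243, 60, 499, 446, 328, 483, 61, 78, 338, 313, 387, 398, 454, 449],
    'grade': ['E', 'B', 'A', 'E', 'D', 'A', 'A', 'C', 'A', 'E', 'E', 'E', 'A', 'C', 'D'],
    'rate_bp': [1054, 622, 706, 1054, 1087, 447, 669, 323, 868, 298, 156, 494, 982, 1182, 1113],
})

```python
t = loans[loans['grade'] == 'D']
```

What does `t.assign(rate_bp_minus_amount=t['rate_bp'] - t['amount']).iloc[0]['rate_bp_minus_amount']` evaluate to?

641

filter rows where grade == 'D':
    amount grade  rate_bp
4      446     D     1087
14     449     D     1113
add column rate_bp_minus_amount = t['rate_bp'] - t['amount']:
    amount grade  rate_bp  rate_bp_minus_amount
4      446     D     1087                   641
14     449     D     1113                   664
So iloc[0]['rate_bp_minus_amount'] = 641.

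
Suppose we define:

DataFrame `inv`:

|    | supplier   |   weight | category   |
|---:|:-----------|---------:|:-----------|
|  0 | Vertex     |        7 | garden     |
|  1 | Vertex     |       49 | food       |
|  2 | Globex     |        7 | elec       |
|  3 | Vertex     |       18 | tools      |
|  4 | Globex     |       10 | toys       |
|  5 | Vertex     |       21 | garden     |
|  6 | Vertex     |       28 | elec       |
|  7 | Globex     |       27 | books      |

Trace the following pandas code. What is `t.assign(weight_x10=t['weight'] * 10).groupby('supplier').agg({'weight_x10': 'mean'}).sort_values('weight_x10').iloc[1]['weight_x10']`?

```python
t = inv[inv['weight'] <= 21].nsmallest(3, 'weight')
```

filter rows where weight <= 21:
  supplier  weight category
0   Vertex       7   garden
2   Globex       7     elec
3   Vertex      18    tools
4   Globex      10     toys
5   Vertex      21   garden
take 3 rows with smallest weight:
  supplier  weight category
0   Vertex       7   garden
2   Globex       7     elec
4   Globex      10     toys
add column weight_x10 = t['weight'] * 10:
  supplier  weight category  weight_x10
0   Vertex       7   garden          70
2   Globex       7     elec          70
4   Globex      10     toys         100
group by supplier, mean of weight_x10:
          weight_x10
supplier            
Globex          85.0
Vertex          70.0
sort by weight_x10:
          weight_x10
supplier            
Vertex          70.0
Globex          85.0

85.0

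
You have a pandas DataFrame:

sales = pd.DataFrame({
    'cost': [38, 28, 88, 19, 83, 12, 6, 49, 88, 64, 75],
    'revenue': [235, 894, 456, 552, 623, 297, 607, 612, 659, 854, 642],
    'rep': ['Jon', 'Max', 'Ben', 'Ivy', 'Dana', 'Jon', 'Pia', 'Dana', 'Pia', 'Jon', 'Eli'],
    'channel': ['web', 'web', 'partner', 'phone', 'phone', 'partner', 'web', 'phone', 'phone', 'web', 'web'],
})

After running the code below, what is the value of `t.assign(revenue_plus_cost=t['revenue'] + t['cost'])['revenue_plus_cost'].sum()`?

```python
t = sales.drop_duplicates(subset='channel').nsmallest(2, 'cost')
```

drop duplicate channel (keep=first):
   cost  revenue  rep  channel
0    38      235  Jon      web
2    88      456  Ben  partner
3    19      552  Ivy    phone
take 2 rows with smallest cost:
   cost  revenue  rep channel
3    19      552  Ivy   phone
0    38      235  Jon     web
add column revenue_plus_cost = t['revenue'] + t['cost']:
   cost  revenue  rep channel  revenue_plus_cost
3    19      552  Ivy   phone                571
0    38      235  Jon     web                273
Then the sum of column 'revenue_plus_cost': 844

844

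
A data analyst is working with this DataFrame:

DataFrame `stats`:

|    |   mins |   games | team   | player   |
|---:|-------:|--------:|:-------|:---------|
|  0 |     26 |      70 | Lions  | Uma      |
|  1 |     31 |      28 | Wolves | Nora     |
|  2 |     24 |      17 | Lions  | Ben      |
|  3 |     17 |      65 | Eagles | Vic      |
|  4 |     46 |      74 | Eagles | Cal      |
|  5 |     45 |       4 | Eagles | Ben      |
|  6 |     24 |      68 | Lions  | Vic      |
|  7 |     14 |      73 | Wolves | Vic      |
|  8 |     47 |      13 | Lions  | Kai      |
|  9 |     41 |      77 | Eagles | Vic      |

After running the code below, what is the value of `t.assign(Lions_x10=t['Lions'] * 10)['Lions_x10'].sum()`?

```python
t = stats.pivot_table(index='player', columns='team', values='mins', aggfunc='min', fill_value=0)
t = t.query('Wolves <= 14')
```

1210

pivot: rows=player, cols=team, min(mins):
team    Eagles  Lions  Wolves
player                       
Ben         45     24       0
Cal         46      0       0
Kai          0     47       0
Nora         0      0      31
Uma          0     26       0
Vic         17     24      14
filter rows where Wolves <= 14:
team    Eagles  Lions  Wolves
player                       
Ben         45     24       0
Cal         46      0       0
Kai          0     47       0
Uma          0     26       0
Vic         17     24      14
add column Lions_x10 = t['Lions'] * 10:
team    Eagles  Lions  Wolves  Lions_x10
player                                  
Ben         45     24       0        240
Cal         46      0       0          0
Kai          0     47       0        470
Uma          0     26       0        260
Vic         17     24      14        240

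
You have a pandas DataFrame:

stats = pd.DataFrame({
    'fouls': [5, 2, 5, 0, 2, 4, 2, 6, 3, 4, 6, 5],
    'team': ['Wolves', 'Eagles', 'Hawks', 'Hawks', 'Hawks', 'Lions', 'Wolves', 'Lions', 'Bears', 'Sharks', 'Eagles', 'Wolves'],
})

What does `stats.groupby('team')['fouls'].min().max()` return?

group by team, min of fouls:
team
Bears     3
Eagles    2
Hawks     0
Lions     4
Sharks    4
Wolves    2
Name: fouls, dtype: int64
Reading off the max of the resulting series, we get 4.

4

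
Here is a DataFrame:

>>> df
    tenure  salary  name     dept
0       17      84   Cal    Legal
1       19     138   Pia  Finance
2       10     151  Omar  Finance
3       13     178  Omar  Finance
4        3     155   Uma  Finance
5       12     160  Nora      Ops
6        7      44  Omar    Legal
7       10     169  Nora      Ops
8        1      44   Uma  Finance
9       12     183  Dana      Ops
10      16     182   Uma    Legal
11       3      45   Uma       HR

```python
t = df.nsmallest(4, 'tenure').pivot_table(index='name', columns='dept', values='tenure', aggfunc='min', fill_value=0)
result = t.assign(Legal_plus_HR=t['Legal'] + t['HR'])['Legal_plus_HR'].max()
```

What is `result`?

take 4 rows with smallest tenure:
    tenure  salary  name     dept
8        1      44   Uma  Finance
4        3     155   Uma  Finance
11       3      45   Uma       HR
6        7      44  Omar    Legal
pivot: rows=name, cols=dept, min(tenure):
dept  Finance  HR  Legal
name                    
Omar        0   0      7
Uma         1   3      0
add column Legal_plus_HR = t['Legal'] + t['HR']:
dept  Finance  HR  Legal  Legal_plus_HR
name                                   
Omar        0   0      7              7
Uma         1   3      0              3
Reading off the max of column 'Legal_plus_HR', we get 7.

7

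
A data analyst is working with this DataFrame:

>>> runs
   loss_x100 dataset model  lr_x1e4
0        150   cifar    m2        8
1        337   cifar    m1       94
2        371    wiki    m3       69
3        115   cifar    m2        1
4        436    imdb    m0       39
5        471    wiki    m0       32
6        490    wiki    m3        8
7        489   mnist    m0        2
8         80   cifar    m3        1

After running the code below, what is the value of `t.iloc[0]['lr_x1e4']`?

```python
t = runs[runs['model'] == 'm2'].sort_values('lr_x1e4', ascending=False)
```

filter rows where model == 'm2':
   loss_x100 dataset model  lr_x1e4
0        150   cifar    m2        8
3        115   cifar    m2        1
sort by lr_x1e4 descending:
   loss_x100 dataset model  lr_x1e4
0        150   cifar    m2        8
3        115   cifar    m2        1
value at position 0, column 'lr_x1e4' → 8

8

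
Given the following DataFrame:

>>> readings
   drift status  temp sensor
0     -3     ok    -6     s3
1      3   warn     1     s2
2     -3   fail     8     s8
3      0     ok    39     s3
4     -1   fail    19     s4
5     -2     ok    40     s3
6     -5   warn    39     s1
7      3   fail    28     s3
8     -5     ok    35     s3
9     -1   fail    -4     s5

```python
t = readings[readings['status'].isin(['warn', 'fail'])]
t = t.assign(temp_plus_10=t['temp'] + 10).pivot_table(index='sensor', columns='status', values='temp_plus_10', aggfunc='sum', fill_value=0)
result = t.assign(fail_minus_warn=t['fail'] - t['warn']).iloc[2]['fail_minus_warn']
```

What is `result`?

filter rows where status in ['warn', 'fail']:
   drift status  temp sensor
1      3   warn     1     s2
2     -3   fail     8     s8
4     -1   fail    19     s4
6     -5   warn    39     s1
7      3   fail    28     s3
9     -1   fail    -4     s5
add column temp_plus_10 = t['temp'] + 10:
   drift status  temp sensor  temp_plus_10
1      3   warn     1     s2            11
2     -3   fail     8     s8            18
4     -1   fail    19     s4            29
6     -5   warn    39     s1            49
7      3   fail    28     s3            38
9     -1   fail    -4     s5             6
pivot: rows=sensor, cols=status, sum(temp_plus_10):
status  fail  warn
sensor            
s1         0    49
s2         0    11
s3        38     0
s4        29     0
s5         6     0
s8        18     0
add column fail_minus_warn = t['fail'] - t['warn']:
status  fail  warn  fail_minus_warn
sensor                             
s1         0    49              -49
s2         0    11              -11
s3        38     0               38
s4        29     0               29
s5         6     0                6
s8        18     0               18
So iloc[2]['fail_minus_warn'] = 38.

38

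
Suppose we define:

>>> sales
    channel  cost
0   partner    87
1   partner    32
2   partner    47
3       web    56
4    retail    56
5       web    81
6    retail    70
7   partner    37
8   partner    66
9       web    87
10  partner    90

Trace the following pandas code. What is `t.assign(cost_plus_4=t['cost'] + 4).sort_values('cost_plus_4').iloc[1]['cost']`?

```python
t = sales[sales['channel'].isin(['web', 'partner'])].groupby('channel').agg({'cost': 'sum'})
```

filter rows where channel in ['web', 'partner']:
    channel  cost
0   partner    87
1   partner    32
2   partner    47
3       web    56
5       web    81
7   partner    37
8   partner    66
9       web    87
10  partner    90
group by channel, sum of cost:
         cost
channel      
partner   359
web       224
add column cost_plus_4 = t['cost'] + 4:
         cost  cost_plus_4
channel                   
partner   359          363
web       224          228
sort by cost_plus_4:
         cost  cost_plus_4
channel                   
web       224          228
partner   359          363

359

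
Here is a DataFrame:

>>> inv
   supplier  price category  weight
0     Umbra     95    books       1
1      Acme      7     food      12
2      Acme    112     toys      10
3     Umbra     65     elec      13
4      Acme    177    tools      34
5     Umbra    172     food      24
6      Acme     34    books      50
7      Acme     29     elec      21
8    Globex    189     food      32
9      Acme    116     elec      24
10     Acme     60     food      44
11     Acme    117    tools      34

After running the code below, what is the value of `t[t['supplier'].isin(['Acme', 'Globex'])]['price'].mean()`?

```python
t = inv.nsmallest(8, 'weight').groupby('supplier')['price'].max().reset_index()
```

152.5

take 8 rows with smallest weight:
  supplier  price category  weight
0    Umbra     95    books       1
2     Acme    112     toys      10
1     Acme      7     food      12
3    Umbra     65     elec      13
7     Acme     29     elec      21
5    Umbra    172     food      24
9     Acme    116     elec      24
8   Globex    189     food      32
group by supplier, max of price:
supplier
Acme      116
Globex    189
Umbra     172
Name: price, dtype: int64
reset_index():
  supplier  price
0     Acme    116
1   Globex    189
2    Umbra    172
filter rows where supplier in ['Acme', 'Globex']:
  supplier  price
0     Acme    116
1   Globex    189
Taking the mean of column 'price' gives 152.5.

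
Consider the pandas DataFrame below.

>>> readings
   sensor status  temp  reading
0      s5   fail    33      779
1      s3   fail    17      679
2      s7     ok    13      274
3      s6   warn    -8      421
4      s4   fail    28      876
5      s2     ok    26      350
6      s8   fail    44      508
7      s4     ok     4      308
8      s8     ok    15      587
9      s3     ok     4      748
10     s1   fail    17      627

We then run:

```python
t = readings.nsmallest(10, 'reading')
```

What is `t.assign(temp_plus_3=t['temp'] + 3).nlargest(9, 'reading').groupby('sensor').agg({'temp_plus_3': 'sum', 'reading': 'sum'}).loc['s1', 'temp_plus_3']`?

20

take 10 rows with smallest reading:
   sensor status  temp  reading
2      s7     ok    13      274
7      s4     ok     4      308
5      s2     ok    26      350
3      s6   warn    -8      421
6      s8   fail    44      508
8      s8     ok    15      587
10     s1   fail    17      627
1      s3   fail    17      679
9      s3     ok     4      748
0      s5   fail    33      779
add column temp_plus_3 = t['temp'] + 3:
   sensor status  temp  reading  temp_plus_3
2      s7     ok    13      274           16
7      s4     ok     4      308            7
5      s2     ok    26      350           29
3      s6   warn    -8      421           -5
6      s8   fail    44      508           47
8      s8     ok    15      587           18
10     s1   fail    17      627           20
1      s3   fail    17      679           20
9      s3     ok     4      748            7
0      s5   fail    33      779           36
take 9 rows with largest reading:
   sensor status  temp  reading  temp_plus_3
0      s5   fail    33      779           36
9      s3     ok     4      748            7
1      s3   fail    17      679           20
10     s1   fail    17      627           20
8      s8     ok    15      587           18
6      s8   fail    44      508           47
3      s6   warn    -8      421           -5
5      s2     ok    26      350           29
7      s4     ok     4      308            7
group by sensor: sum(temp_plus_3), sum(reading):
        temp_plus_3  reading
sensor                      
s1               20      627
s2               29      350
s3               27     1427
s4                7      308
s5               36      779
s6               -5      421
s8               65     1095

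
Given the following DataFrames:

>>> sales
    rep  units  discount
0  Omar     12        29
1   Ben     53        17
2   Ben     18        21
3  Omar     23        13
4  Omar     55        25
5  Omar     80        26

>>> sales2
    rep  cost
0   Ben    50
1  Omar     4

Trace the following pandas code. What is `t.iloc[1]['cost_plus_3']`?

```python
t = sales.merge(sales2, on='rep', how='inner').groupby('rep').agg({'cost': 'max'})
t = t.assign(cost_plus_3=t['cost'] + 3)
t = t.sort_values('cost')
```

merge on 'rep' (how='inner') → 6 rows:
    rep  units  discount  cost
0  Omar     12        29     4
1   Ben     53        17    50
2   Ben     18        21    50
3  Omar     23        13     4
4  Omar     55        25     4
5  Omar     80        26     4
group by rep, max of cost:
      cost
rep       
Ben     50
Omar     4
add column cost_plus_3 = t['cost'] + 3:
      cost  cost_plus_3
rep                    
Ben     50           53
Omar     4            7
sort by cost:
      cost  cost_plus_3
rep                    
Omar     4            7
Ben     50           53
Then the value at position 1, column 'cost_plus_3': 53

53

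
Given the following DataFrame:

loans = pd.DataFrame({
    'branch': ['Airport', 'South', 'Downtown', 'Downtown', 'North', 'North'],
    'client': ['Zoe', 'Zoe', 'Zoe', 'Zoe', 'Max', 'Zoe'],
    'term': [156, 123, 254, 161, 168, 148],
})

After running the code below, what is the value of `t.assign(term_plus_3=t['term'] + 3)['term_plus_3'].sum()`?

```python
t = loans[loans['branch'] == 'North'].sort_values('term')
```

filter rows where branch == 'North':
  branch client  term
4  North    Max   168
5  North    Zoe   148
sort by term:
  branch client  term
5  North    Zoe   148
4  North    Max   168
add column term_plus_3 = t['term'] + 3:
  branch client  term  term_plus_3
5  North    Zoe   148          151
4  North    Max   168          171
sum of column 'term_plus_3' → 322

322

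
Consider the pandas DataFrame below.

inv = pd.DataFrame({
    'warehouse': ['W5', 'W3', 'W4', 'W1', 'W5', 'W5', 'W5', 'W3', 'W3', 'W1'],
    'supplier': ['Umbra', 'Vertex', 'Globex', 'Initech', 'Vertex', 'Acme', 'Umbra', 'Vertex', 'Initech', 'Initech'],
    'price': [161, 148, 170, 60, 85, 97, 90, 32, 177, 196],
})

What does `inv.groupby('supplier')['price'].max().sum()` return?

group by supplier, max of price:
supplier
Acme        97
Globex     170
Initech    196
Umbra      161
Vertex     148
Name: price, dtype: int64
Reading off the sum of the resulting series, we get 772.

772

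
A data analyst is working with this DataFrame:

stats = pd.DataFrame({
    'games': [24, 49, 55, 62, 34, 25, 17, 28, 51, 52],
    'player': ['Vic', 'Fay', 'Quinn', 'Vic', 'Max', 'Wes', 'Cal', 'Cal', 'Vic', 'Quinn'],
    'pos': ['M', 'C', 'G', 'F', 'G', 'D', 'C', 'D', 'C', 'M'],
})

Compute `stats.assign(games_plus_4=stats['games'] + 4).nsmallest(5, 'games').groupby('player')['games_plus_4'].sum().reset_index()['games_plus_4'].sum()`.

148

add column games_plus_4 = stats['games'] + 4:
   games player pos  games_plus_4
0     24    Vic   M            28
1     49    Fay   C            53
2     55  Quinn   G            59
3     62    Vic   F            66
4     34    Max   G            38
5     25    Wes   D            29
6     17    Cal   C            21
7     28    Cal   D            32
8     51    Vic   C            55
9     52  Quinn   M            56
take 5 rows with smallest games:
   games player pos  games_plus_4
6     17    Cal   C            21
0     24    Vic   M            28
5     25    Wes   D            29
7     28    Cal   D            32
4     34    Max   G            38
group by player, sum of games_plus_4:
player
Cal    53
Max    38
Vic    28
Wes    29
Name: games_plus_4, dtype: int64
reset_index():
  player  games_plus_4
0    Cal            53
1    Max            38
2    Vic            28
3    Wes            29
Reading off the sum of column 'games_plus_4', we get 148.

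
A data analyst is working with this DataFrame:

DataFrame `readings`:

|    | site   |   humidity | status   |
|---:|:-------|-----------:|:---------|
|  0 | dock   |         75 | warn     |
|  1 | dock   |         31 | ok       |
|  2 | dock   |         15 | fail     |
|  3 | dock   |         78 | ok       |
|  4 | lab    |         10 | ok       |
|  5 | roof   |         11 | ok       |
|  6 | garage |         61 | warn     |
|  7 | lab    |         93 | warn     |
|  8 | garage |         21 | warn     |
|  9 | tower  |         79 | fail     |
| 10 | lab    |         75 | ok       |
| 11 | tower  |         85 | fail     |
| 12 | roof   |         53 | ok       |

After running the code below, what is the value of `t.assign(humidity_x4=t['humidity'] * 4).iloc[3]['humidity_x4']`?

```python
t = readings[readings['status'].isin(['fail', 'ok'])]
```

40

filter rows where status in ['fail', 'ok']:
     site  humidity status
1    dock        31     ok
2    dock        15   fail
3    dock        78     ok
4     lab        10     ok
5    roof        11     ok
9   tower        79   fail
10    lab        75     ok
11  tower        85   fail
12   roof        53     ok
add column humidity_x4 = t['humidity'] * 4:
     site  humidity status  humidity_x4
1    dock        31     ok          124
2    dock        15   fail           60
3    dock        78     ok          312
4     lab        10     ok           40
5    roof        11     ok           44
9   tower        79   fail          316
10    lab        75     ok          300
11  tower        85   fail          340
12   roof        53     ok          212
value at position 3, column 'humidity_x4' → 40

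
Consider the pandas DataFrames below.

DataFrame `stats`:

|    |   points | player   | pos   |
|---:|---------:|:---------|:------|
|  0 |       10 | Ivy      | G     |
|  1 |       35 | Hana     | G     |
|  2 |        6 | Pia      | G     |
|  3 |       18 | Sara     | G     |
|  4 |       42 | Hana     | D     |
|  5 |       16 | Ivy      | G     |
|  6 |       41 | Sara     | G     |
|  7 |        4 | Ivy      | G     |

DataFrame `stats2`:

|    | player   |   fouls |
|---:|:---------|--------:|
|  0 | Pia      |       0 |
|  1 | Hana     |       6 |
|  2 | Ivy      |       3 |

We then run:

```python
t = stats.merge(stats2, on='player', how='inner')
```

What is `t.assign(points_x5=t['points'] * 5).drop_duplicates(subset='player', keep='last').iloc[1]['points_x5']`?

210

merge on 'player' (how='inner') → 6 rows:
   points player pos  fouls
0      10    Ivy   G      3
1      35   Hana   G      6
2       6    Pia   G      0
3      42   Hana   D      6
4      16    Ivy   G      3
5       4    Ivy   G      3
add column points_x5 = t['points'] * 5:
   points player pos  fouls  points_x5
0      10    Ivy   G      3         50
1      35   Hana   G      6        175
2       6    Pia   G      0         30
3      42   Hana   D      6        210
4      16    Ivy   G      3         80
5       4    Ivy   G      3         20
drop duplicate player (keep=last):
   points player pos  fouls  points_x5
2       6    Pia   G      0         30
3      42   Hana   D      6        210
5       4    Ivy   G      3         20
Reading off the value at position 1, column 'points_x5', we get 210.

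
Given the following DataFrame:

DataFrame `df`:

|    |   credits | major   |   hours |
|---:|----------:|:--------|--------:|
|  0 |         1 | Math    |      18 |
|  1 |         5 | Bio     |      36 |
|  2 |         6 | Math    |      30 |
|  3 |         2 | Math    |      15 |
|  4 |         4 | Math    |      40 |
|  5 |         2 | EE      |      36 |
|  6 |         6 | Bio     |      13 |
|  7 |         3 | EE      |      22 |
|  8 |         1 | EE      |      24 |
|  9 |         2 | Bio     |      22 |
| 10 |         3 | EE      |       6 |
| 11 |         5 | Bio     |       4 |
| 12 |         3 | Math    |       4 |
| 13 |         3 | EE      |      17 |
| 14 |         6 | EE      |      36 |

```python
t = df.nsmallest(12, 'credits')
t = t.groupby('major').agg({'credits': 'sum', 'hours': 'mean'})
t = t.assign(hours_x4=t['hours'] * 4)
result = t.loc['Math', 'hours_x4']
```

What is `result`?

77.0

take 12 rows with smallest credits:
    credits major  hours
0         1  Math     18
8         1    EE     24
3         2  Math     15
5         2    EE     36
9         2   Bio     22
7         3    EE     22
10        3    EE      6
12        3  Math      4
13        3    EE     17
4         4  Math     40
1         5   Bio     36
11        5   Bio      4
group by major: sum(credits), mean(hours):
       credits      hours
major                    
Bio         12  20.666667
EE          12  21.000000
Math        10  19.250000
add column hours_x4 = t['hours'] * 4:
       credits      hours   hours_x4
major                               
Bio         12  20.666667  82.666667
EE          12  21.000000  84.000000
Math        10  19.250000  77.000000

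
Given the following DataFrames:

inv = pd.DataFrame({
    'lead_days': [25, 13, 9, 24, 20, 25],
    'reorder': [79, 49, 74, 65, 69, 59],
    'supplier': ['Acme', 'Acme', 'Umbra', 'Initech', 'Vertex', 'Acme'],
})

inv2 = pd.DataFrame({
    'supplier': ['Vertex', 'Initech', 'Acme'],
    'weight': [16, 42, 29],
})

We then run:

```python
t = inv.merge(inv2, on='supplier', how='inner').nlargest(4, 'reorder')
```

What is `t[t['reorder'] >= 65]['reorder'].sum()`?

213

merge on 'supplier' (how='inner') → 5 rows:
   lead_days  reorder supplier  weight
0         25       79     Acme      29
1         13       49     Acme      29
2         24       65  Initech      42
3         20       69   Vertex      16
4         25       59     Acme      29
take 4 rows with largest reorder:
   lead_days  reorder supplier  weight
0         25       79     Acme      29
3         20       69   Vertex      16
2         24       65  Initech      42
4         25       59     Acme      29
filter rows where reorder >= 65:
   lead_days  reorder supplier  weight
0         25       79     Acme      29
3         20       69   Vertex      16
2         24       65  Initech      42
The sum of column 'reorder' is 213.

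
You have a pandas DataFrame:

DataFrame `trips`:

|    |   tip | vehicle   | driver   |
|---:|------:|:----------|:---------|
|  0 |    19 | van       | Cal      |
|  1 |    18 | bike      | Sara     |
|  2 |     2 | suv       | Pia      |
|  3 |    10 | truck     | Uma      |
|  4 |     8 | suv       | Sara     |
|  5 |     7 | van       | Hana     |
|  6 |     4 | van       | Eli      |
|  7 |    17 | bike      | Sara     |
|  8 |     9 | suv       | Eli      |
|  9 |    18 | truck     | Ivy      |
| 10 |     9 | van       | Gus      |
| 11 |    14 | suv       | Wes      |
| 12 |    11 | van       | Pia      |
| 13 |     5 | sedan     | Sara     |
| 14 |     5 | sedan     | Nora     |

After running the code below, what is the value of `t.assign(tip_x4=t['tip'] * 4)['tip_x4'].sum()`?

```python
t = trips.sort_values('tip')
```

624

sort by tip:
    tip vehicle driver
2     2     suv    Pia
6     4     van    Eli
13    5   sedan   Sara
14    5   sedan   Nora
5     7     van   Hana
4     8     suv   Sara
8     9     suv    Eli
10    9     van    Gus
3    10   truck    Uma
12   11     van    Pia
11   14     suv    Wes
7    17    bike   Sara
1    18    bike   Sara
9    18   truck    Ivy
0    19     van    Cal
add column tip_x4 = t['tip'] * 4:
    tip vehicle driver  tip_x4
2     2     suv    Pia       8
6     4     van    Eli      16
13    5   sedan   Sara      20
14    5   sedan   Nora      20
5     7     van   Hana      28
4     8     suv   Sara      32
8     9     suv    Eli      36
10    9     van    Gus      36
3    10   truck    Uma      40
12   11     van    Pia      44
11   14     suv    Wes      56
7    17    bike   Sara      68
1    18    bike   Sara      72
9    18   truck    Ivy      72
0    19     van    Cal      76
So sum() = 624.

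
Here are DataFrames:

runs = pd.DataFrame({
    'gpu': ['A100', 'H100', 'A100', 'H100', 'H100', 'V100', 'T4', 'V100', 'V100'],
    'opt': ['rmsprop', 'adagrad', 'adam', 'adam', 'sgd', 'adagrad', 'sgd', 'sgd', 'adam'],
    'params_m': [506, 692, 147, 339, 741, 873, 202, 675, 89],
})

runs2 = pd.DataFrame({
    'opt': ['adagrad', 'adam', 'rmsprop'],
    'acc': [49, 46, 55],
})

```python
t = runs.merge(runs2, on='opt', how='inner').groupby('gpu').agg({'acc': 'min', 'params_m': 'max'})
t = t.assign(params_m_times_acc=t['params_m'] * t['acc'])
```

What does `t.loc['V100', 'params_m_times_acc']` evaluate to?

40158

merge on 'opt' (how='inner') → 6 rows:
    gpu      opt  params_m  acc
0  A100  rmsprop       506   55
1  H100  adagrad       692   49
2  A100     adam       147   46
3  H100     adam       339   46
4  V100  adagrad       873   49
5  V100     adam        89   46
group by gpu: min(acc), max(params_m):
      acc  params_m
gpu                
A100   46       506
H100   46       692
V100   46       873
add column params_m_times_acc = t['params_m'] * t['acc']:
      acc  params_m  params_m_times_acc
gpu                                    
A100   46       506               23276
H100   46       692               31832
V100   46       873               40158
Finally, value at row 'V100', column 'params_m_times_acc' = 40158.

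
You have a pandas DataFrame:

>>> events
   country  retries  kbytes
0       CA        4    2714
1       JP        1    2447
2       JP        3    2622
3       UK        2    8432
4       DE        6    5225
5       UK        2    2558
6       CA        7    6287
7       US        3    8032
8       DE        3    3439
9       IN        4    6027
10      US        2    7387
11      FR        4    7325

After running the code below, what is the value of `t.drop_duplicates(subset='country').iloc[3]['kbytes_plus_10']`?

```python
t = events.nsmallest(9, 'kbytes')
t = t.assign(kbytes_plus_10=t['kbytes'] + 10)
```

3449

take 9 rows with smallest kbytes:
   country  retries  kbytes
1       JP        1    2447
5       UK        2    2558
2       JP        3    2622
0       CA        4    2714
8       DE        3    3439
4       DE        6    5225
9       IN        4    6027
6       CA        7    6287
11      FR        4    7325
add column kbytes_plus_10 = t['kbytes'] + 10:
   country  retries  kbytes  kbytes_plus_10
1       JP        1    2447            2457
5       UK        2    2558            2568
2       JP        3    2622            2632
0       CA        4    2714            2724
8       DE        3    3439            3449
4       DE        6    5225            5235
9       IN        4    6027            6037
6       CA        7    6287            6297
11      FR        4    7325            7335
drop duplicate country (keep=first):
   country  retries  kbytes  kbytes_plus_10
1       JP        1    2447            2457
5       UK        2    2558            2568
0       CA        4    2714            2724
8       DE        3    3439            3449
9       IN        4    6027            6037
11      FR        4    7325            7335
So iloc[3]['kbytes_plus_10'] = 3449.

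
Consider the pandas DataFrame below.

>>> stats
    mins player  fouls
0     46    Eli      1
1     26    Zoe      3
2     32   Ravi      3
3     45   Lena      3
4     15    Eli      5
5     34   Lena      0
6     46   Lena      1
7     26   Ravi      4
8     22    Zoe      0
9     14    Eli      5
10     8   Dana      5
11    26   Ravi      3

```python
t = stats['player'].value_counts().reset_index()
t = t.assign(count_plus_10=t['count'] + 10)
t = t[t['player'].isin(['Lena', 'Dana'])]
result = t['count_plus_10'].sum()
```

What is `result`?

24

value_counts of player:
player
Eli     3
Ravi    3
Lena    3
Zoe     2
Dana    1
Name: count, dtype: int64
reset_index():
  player  count
0    Eli      3
1   Ravi      3
2   Lena      3
3    Zoe      2
4   Dana      1
add column count_plus_10 = t['count'] + 10:
  player  count  count_plus_10
0    Eli      3             13
1   Ravi      3             13
2   Lena      3             13
3    Zoe      2             12
4   Dana      1             11
filter rows where player in ['Lena', 'Dana']:
  player  count  count_plus_10
2   Lena      3             13
4   Dana      1             11
The sum of column 'count_plus_10' is 24.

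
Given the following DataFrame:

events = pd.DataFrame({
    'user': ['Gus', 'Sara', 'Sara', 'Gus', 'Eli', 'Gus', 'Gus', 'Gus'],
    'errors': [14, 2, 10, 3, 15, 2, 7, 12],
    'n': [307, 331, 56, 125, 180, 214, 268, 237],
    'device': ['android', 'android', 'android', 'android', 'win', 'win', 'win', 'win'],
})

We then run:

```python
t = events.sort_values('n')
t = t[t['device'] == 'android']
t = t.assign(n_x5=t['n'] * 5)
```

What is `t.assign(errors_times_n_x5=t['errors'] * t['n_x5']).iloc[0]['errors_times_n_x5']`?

2800

sort by n:
   user  errors    n   device
2  Sara      10   56  android
3   Gus       3  125  android
4   Eli      15  180      win
5   Gus       2  214      win
7   Gus      12  237      win
6   Gus       7  268      win
0   Gus      14  307  android
1  Sara       2  331  android
filter rows where device == 'android':
   user  errors    n   device
2  Sara      10   56  android
3   Gus       3  125  android
0   Gus      14  307  android
1  Sara       2  331  android
add column n_x5 = t['n'] * 5:
   user  errors    n   device  n_x5
2  Sara      10   56  android   280
3   Gus       3  125  android   625
0   Gus      14  307  android  1535
1  Sara       2  331  android  1655
add column errors_times_n_x5 = t['errors'] * t['n_x5']:
   user  errors    n   device  n_x5  errors_times_n_x5
2  Sara      10   56  android   280               2800
3   Gus       3  125  android   625               1875
0   Gus      14  307  android  1535              21490
1  Sara       2  331  android  1655               3310
value at position 0, column 'errors_times_n_x5' → 2800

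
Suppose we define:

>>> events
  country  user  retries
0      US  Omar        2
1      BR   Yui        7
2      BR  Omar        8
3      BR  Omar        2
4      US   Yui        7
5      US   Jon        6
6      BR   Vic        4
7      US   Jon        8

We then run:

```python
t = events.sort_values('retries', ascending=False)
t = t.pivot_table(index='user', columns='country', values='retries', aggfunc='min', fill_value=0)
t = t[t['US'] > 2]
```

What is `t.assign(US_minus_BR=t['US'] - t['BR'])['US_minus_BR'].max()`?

6

sort by retries descending:
  country  user  retries
2      BR  Omar        8
7      US   Jon        8
1      BR   Yui        7
4      US   Yui        7
5      US   Jon        6
6      BR   Vic        4
0      US  Omar        2
3      BR  Omar        2
pivot: rows=user, cols=country, min(retries):
country  BR  US
user           
Jon       0   6
Omar      2   2
Vic       4   0
Yui       7   7
filter rows where US > 2:
country  BR  US
user           
Jon       0   6
Yui       7   7
add column US_minus_BR = t['US'] - t['BR']:
country  BR  US  US_minus_BR
user                        
Jon       0   6            6
Yui       7   7            0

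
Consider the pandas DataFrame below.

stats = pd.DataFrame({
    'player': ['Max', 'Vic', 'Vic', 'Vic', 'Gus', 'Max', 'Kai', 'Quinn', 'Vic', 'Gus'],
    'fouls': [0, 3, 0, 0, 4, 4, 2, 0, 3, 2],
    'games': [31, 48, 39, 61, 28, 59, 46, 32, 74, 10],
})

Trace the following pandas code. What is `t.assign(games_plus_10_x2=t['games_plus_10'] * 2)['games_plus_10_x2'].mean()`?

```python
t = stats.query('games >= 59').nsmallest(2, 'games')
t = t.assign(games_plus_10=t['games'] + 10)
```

140.0

filter rows where games >= 59:
  player  fouls  games
3    Vic      0     61
5    Max      4     59
8    Vic      3     74
take 2 rows with smallest games:
  player  fouls  games
5    Max      4     59
3    Vic      0     61
add column games_plus_10 = t['games'] + 10:
  player  fouls  games  games_plus_10
5    Max      4     59             69
3    Vic      0     61             71
add column games_plus_10_x2 = t['games_plus_10'] * 2:
  player  fouls  games  games_plus_10  games_plus_10_x2
5    Max      4     59             69               138
3    Vic      0     61             71               142
Reading off the mean of column 'games_plus_10_x2', we get 140.0.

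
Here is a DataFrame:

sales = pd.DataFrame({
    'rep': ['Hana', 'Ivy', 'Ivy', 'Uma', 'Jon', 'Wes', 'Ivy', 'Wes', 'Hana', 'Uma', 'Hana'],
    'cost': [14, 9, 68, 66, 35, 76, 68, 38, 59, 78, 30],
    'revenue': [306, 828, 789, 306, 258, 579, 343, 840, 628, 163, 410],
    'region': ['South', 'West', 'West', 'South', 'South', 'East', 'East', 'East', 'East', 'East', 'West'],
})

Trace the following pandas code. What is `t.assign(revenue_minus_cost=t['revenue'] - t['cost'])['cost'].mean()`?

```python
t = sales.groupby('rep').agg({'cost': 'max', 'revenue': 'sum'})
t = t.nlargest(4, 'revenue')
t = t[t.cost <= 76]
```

group by rep: max(cost), sum(revenue):
      cost  revenue
rep                
Hana    59     1344
Ivy     68     1960
Jon     35      258
Uma     78      469
Wes     76     1419
take 4 rows with largest revenue:
      cost  revenue
rep                
Ivy     68     1960
Wes     76     1419
Hana    59     1344
Uma     78      469
filter rows where cost <= 76:
      cost  revenue
rep                
Ivy     68     1960
Wes     76     1419
Hana    59     1344
add column revenue_minus_cost = t['revenue'] - t['cost']:
      cost  revenue  revenue_minus_cost
rep                                    
Ivy     68     1960                1892
Wes     76     1419                1343
Hana    59     1344                1285

67.6666666667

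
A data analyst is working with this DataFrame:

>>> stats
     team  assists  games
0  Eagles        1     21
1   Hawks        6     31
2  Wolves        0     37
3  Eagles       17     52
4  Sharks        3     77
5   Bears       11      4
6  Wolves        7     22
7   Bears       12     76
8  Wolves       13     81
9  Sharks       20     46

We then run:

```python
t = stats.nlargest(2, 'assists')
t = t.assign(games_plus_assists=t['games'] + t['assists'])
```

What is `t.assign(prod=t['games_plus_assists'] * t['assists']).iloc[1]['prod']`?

1173

take 2 rows with largest assists:
     team  assists  games
9  Sharks       20     46
3  Eagles       17     52
add column games_plus_assists = t['games'] + t['assists']:
     team  assists  games  games_plus_assists
9  Sharks       20     46                  66
3  Eagles       17     52                  69
add column prod = t['games_plus_assists'] * t['assists']:
     team  assists  games  games_plus_assists  prod
9  Sharks       20     46                  66  1320
3  Eagles       17     52                  69  1173
Hence 1173.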